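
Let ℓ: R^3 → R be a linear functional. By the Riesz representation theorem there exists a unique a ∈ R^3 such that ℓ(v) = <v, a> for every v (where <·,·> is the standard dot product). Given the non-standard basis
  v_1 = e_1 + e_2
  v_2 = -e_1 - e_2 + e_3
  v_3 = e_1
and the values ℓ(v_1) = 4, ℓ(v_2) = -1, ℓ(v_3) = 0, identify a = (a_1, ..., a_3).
a = (0, 4, 3)

Write a = (a_1, ..., a_3) in the standard basis. For each basis vector v_i, ℓ(v_i) = <v_i, a> is a linear equation in the a_j's. Collect the n equations into a matrix system V a = ℓ, where row i of V is v_i (expressed in the standard basis). Since V is invertible (lower-triangular with 1s on the diagonal, up to permutation), solve by back-substitution:
  V =
[[1, 1, 0],
 [-1, -1, 1],
 [1, 0, 0]]
  V a = (4, -1, 0)
Solving gives a = (0, 4, 3).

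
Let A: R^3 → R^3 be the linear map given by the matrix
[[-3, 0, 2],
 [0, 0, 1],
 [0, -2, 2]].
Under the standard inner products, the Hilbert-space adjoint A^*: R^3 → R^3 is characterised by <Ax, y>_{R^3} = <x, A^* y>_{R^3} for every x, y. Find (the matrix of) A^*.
A^* = A^T =
[[-3, 0, 0],
 [0, 0, -2],
 [2, 1, 2]]

For real matrices with standard dot products, the defining identity <Ax, y> = <x, A^* y> gives (Ax)^T y = x^T (A^*) y, i.e. x^T A^T y = x^T (A^*) y. Since this holds for all x, y, we must have A^* = A^T. Therefore
A^* =
[[-3, 0, 0],
 [0, 0, -2],
 [2, 1, 2]].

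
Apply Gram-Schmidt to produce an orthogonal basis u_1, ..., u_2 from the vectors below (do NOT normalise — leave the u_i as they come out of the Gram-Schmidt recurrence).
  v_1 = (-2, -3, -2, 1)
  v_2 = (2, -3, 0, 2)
Orthogonal basis:
  u_1 = (-2, -3, -2, 1)
  u_2 = (25/9, -11/6, 7/9, 29/18)

Apply the Gram-Schmidt recurrence
  u_1 = v_1
  u_i = v_i − Σ_{j<i} ((v_i · u_j) / (u_j · u_j)) · u_j.

Step by step this gives:
  u_1 = (-2, -3, -2, 1)
  u_2 = (25/9, -11/6, 7/9, 29/18)

Orthogonality check:
  u_2 · u_1 = 0 (should be 0)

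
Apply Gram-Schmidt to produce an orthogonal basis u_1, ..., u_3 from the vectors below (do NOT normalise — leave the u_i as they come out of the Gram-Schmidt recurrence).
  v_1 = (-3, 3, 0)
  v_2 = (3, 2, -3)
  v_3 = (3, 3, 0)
Orthogonal basis:
  u_1 = (-3, 3, 0)
  u_2 = (5/2, 5/2, -3)
  u_3 = (54/43, 54/43, 90/43)

Apply the Gram-Schmidt recurrence
  u_1 = v_1
  u_i = v_i − Σ_{j<i} ((v_i · u_j) / (u_j · u_j)) · u_j.

Step by step this gives:
  u_1 = (-3, 3, 0)
  u_2 = (5/2, 5/2, -3)
  u_3 = (54/43, 54/43, 90/43)

Orthogonality check:
  u_2 · u_1 = 0 (should be 0)
  u_3 · u_1 = 0 (should be 0)
  u_3 · u_2 = 0 (should be 0)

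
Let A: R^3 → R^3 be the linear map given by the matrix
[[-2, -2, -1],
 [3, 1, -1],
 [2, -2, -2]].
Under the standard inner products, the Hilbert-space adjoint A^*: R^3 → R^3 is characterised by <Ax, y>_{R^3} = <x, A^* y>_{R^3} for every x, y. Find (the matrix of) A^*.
A^* = A^T =
[[-2, 3, 2],
 [-2, 1, -2],
 [-1, -1, -2]]

For real matrices with standard dot products, the defining identity <Ax, y> = <x, A^* y> gives (Ax)^T y = x^T (A^*) y, i.e. x^T A^T y = x^T (A^*) y. Since this holds for all x, y, we must have A^* = A^T. Therefore
A^* =
[[-2, 3, 2],
 [-2, 1, -2],
 [-1, -1, -2]].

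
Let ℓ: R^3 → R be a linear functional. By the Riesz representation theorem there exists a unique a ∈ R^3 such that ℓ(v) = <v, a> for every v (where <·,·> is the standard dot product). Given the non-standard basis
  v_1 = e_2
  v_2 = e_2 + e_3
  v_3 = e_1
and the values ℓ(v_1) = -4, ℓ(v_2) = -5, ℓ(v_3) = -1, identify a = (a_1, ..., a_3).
a = (-1, -4, -1)

Write a = (a_1, ..., a_3) in the standard basis. For each basis vector v_i, ℓ(v_i) = <v_i, a> is a linear equation in the a_j's. Collect the n equations into a matrix system V a = ℓ, where row i of V is v_i (expressed in the standard basis). Since V is invertible (lower-triangular with 1s on the diagonal, up to permutation), solve by back-substitution:
  V =
[[0, 1, 0],
 [0, 1, 1],
 [1, 0, 0]]
  V a = (-4, -5, -1)
Solving gives a = (-1, -4, -1).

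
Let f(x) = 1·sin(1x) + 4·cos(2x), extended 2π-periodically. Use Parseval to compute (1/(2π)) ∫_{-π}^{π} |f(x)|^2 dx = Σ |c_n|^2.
Σ |c_n|^2 = 17/2

Expand |f|^2 and use orthogonality of {sin(nx), cos(mx)} on [-π, π]:
  ∫_{-π}^{π} sin(nx)^2 dx = π, ∫ cos(mx)^2 dx = π, and cross terms integrate to 0.
So ∫_{-π}^{π} f(x)^2 dx = 1^2 · π + 4^2 · π = (1 + 16)π.
Divide by 2π: (1 + 16)/2 = 17/2.
By Parseval, this equals Σ |c_n|^2.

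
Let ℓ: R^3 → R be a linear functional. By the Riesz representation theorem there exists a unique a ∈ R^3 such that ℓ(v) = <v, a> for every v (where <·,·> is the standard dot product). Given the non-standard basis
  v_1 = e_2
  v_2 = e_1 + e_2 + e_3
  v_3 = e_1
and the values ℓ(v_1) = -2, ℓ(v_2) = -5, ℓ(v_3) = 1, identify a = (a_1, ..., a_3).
a = (1, -2, -4)

Write a = (a_1, ..., a_3) in the standard basis. For each basis vector v_i, ℓ(v_i) = <v_i, a> is a linear equation in the a_j's. Collect the n equations into a matrix system V a = ℓ, where row i of V is v_i (expressed in the standard basis). Since V is invertible (lower-triangular with 1s on the diagonal, up to permutation), solve by back-substitution:
  V =
[[0, 1, 0],
 [1, 1, 1],
 [1, 0, 0]]
  V a = (-2, -5, 1)
Solving gives a = (1, -2, -4).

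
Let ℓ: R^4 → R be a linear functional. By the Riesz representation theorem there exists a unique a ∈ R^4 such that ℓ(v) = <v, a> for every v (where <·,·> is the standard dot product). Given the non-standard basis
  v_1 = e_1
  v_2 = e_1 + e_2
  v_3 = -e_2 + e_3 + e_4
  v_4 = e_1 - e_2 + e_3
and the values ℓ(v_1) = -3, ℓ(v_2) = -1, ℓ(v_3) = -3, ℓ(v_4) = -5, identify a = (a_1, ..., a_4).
a = (-3, 2, 0, -1)

Write a = (a_1, ..., a_4) in the standard basis. For each basis vector v_i, ℓ(v_i) = <v_i, a> is a linear equation in the a_j's. Collect the n equations into a matrix system V a = ℓ, where row i of V is v_i (expressed in the standard basis). Since V is invertible (lower-triangular with 1s on the diagonal, up to permutation), solve by back-substitution:
  V =
[[1, 0, 0, 0],
 [1, 1, 0, 0],
 [0, -1, 1, 1],
 [1, -1, 1, 0]]
  V a = (-3, -1, -3, -5)
Solving gives a = (-3, 2, 0, -1).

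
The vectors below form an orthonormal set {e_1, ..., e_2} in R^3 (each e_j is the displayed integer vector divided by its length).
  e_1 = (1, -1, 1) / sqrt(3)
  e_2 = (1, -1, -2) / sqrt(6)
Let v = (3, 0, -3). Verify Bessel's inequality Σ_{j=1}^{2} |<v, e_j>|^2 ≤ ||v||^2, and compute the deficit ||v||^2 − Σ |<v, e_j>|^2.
Σ |<v, e_j>|^2 = 27/2; ||v||^2 = 18; deficit = 9/2

Write each e_j = u_j / sqrt(<u_j, u_j>) where u_j is the displayed integer vector. Then <v, e_j> = <v, u_j> / sqrt(<u_j, u_j>), so |<v, e_j>|^2 = <v, u_j>^2 / <u_j, u_j>.
Coefficients: <v, e_1> = 0/sqrt(3), <v, e_2> = 9/sqrt(6).
Square and sum: Σ |<v, e_j>|^2 = 27/2.
Compute ||v||^2 = v·v = 18.
Deficit = 18 − 27/2 = 9/2 ≥ 0, confirming Bessel's inequality. (The deficit equals ||v − Σ <v,e_j> e_j||^2, the squared distance from v to span{e_j}.)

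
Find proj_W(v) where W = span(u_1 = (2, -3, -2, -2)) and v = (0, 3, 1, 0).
proj_W(v) = (-22/21, 11/7, 22/21, 22/21)

Set up U = [u_1 | ... | u_1] ∈ R^(4×1). The projector onto W = col(U) is P = U (U^T U)^(-1) U^T.
Compute U^T U =
  [21],
and U^T v = (-11).
Solve U^T U · c = U^T v for the coefficients: c = (-11/21). The projection is proj_W(v) = U c.
Check: (v - proj_W(v)) · u_1 = 0  (should be 0).
Result: proj_W(v) = (-22/21, 11/7, 22/21, 22/21).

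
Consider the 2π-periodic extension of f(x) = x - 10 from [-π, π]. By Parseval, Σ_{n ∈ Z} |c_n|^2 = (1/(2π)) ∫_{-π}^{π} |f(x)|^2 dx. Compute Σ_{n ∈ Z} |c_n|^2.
Σ |c_n|^2 = π^2/3 + 100

Expand and integrate term by term over [-π, π]:
  ∫ (x)^2 dx = 1·(2π^3/3); ∫ 2·1·(-10)·x dx = 0 (odd integrand); ∫ (-10)^2 dx = 100·2π.
So (1/(2π)) ∫_{-π}^{π} (x - 10)^2 dx = 1π^2/3 + 100 = π^2/3 + 100.
Parseval ⇒ Σ |c_n|^2 = π^2/3 + 100.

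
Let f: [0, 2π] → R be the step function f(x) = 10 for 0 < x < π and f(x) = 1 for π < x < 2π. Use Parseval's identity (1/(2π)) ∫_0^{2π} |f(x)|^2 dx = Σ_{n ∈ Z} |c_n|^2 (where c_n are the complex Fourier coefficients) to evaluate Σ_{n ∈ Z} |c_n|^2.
Σ |c_n|^2 = 101/2

Parseval equates the L^2 energy of f (normalised by 1/(2π)) with the ℓ^2 sum of its Fourier coefficients: (1/(2π)) ∫_0^{2π} |f|^2 = Σ |c_n|^2.
Compute the left side: (1/(2π)) [∫_0^π 10^2 dx + ∫_π^{2π} 1^2 dx] = (1/(2π)) · (100π + 1π) = (100 + 1)/2 = 101/2.
So Σ_{n ∈ Z} |c_n|^2 = 101/2.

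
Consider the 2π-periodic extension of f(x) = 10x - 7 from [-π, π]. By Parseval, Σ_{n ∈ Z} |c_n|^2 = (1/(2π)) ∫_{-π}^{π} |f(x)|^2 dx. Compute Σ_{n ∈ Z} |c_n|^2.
Σ |c_n|^2 = 100π^2/3 + 49

Expand and integrate term by term over [-π, π]:
  ∫ (10x)^2 dx = 100·(2π^3/3); ∫ 2·10·(-7)·x dx = 0 (odd integrand); ∫ (-7)^2 dx = 49·2π.
So (1/(2π)) ∫_{-π}^{π} (10x - 7)^2 dx = 100π^2/3 + 49 = 100π^2/3 + 49.
Parseval ⇒ Σ |c_n|^2 = 100π^2/3 + 49.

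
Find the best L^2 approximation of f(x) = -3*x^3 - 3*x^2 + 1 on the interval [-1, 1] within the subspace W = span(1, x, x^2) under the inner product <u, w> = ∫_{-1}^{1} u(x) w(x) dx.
g(x) = -3*x^2 - 9*x/5 + 1

The best approximation g ∈ W is the orthogonal projection of f onto W. Writing g = a_0 + a_1 x + a_2 x^2, the coefficients solve the normal equations G · a = b where
  G_{ij} = <φ_i, φ_j> and b_i = <f, φ_i>, with φ_0 = 1, φ_1 = x, φ_2 = x^2.
G =
  [2, 0, 2/3]
  [0, 2/3, 0]
  [2/3, 0, 2/5],
b = (0, -6/5, -8/15).
Solving gives a_0 = 1, a_1 = -9/5, a_2 = -3, so
  g(x) = -3*x^2 - 9*x/5 + 1.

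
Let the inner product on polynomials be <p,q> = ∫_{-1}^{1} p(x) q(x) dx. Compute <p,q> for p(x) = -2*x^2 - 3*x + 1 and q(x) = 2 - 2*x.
<p,q> = 16/3

Expand the product: p(x)·q(x) = 4*x^3 + 2*x^2 - 8*x + 2.
∫_{-1}^{1} of each monomial x^k gives [2/(k+1) if k even, 0 if k odd]. Integrating term-by-term (or equivalently evaluating the antiderivative F(x) = x^4 + 2*x^3/3 - 4*x^2 + 2*x at the endpoints):
  F(1) − F(−1) = -1/3 − (-17/3) = 16/3.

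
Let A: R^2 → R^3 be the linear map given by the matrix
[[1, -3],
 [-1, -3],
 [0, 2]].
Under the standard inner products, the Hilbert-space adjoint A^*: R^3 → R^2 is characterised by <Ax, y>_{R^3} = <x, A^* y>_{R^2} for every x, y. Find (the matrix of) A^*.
A^* = A^T =
[[1, -1, 0],
 [-3, -3, 2]]

For real matrices with standard dot products, the defining identity <Ax, y> = <x, A^* y> gives (Ax)^T y = x^T (A^*) y, i.e. x^T A^T y = x^T (A^*) y. Since this holds for all x, y, we must have A^* = A^T. Therefore
A^* =
[[1, -1, 0],
 [-3, -3, 2]].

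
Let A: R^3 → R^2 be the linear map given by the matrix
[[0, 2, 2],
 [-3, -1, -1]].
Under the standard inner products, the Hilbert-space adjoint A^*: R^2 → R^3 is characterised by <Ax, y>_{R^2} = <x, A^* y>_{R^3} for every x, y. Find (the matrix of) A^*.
A^* = A^T =
[[0, -3],
 [2, -1],
 [2, -1]]

For real matrices with standard dot products, the defining identity <Ax, y> = <x, A^* y> gives (Ax)^T y = x^T (A^*) y, i.e. x^T A^T y = x^T (A^*) y. Since this holds for all x, y, we must have A^* = A^T. Therefore
A^* =
[[0, -3],
 [2, -1],
 [2, -1]].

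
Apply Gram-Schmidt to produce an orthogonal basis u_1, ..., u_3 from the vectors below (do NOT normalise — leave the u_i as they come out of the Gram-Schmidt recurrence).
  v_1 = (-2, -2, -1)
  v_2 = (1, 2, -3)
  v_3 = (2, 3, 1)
Orthogonal basis:
  u_1 = (-2, -2, -1)
  u_2 = (1/3, 4/3, -10/3)
  u_3 = (-56/117, 49/117, 14/117)

Apply the Gram-Schmidt recurrence
  u_1 = v_1
  u_i = v_i − Σ_{j<i} ((v_i · u_j) / (u_j · u_j)) · u_j.

Step by step this gives:
  u_1 = (-2, -2, -1)
  u_2 = (1/3, 4/3, -10/3)
  u_3 = (-56/117, 49/117, 14/117)

Orthogonality check:
  u_2 · u_1 = 0 (should be 0)
  u_3 · u_1 = 0 (should be 0)
  u_3 · u_2 = 0 (should be 0)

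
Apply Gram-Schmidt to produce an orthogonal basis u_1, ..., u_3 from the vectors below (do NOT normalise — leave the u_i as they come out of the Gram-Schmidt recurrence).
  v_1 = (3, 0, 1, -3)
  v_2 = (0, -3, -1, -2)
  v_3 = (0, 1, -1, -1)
Orthogonal basis:
  u_1 = (3, 0, 1, -3)
  u_2 = (-15/19, -3, -24/19, -23/19)
  u_3 = (-84/241, 211/241, -279/241, -177/241)

Apply the Gram-Schmidt recurrence
  u_1 = v_1
  u_i = v_i − Σ_{j<i} ((v_i · u_j) / (u_j · u_j)) · u_j.

Step by step this gives:
  u_1 = (3, 0, 1, -3)
  u_2 = (-15/19, -3, -24/19, -23/19)
  u_3 = (-84/241, 211/241, -279/241, -177/241)

Orthogonality check:
  u_2 · u_1 = 0 (should be 0)
  u_3 · u_1 = 0 (should be 0)
  u_3 · u_2 = 0 (should be 0)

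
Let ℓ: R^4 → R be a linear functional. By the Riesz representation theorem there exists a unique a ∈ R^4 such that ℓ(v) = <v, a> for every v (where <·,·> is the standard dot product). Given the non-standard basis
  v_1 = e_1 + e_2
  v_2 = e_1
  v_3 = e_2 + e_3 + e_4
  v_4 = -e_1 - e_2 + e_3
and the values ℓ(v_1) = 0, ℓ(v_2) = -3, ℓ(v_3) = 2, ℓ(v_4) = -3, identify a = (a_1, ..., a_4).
a = (-3, 3, -3, 2)

Write a = (a_1, ..., a_4) in the standard basis. For each basis vector v_i, ℓ(v_i) = <v_i, a> is a linear equation in the a_j's. Collect the n equations into a matrix system V a = ℓ, where row i of V is v_i (expressed in the standard basis). Since V is invertible (lower-triangular with 1s on the diagonal, up to permutation), solve by back-substitution:
  V =
[[1, 1, 0, 0],
 [1, 0, 0, 0],
 [0, 1, 1, 1],
 [-1, -1, 1, 0]]
  V a = (0, -3, 2, -3)
Solving gives a = (-3, 3, -3, 2).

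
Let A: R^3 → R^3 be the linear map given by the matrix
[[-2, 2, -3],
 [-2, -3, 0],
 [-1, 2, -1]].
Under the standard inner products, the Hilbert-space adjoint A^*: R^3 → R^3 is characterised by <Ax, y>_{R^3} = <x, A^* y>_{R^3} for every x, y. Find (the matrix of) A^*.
A^* = A^T =
[[-2, -2, -1],
 [2, -3, 2],
 [-3, 0, -1]]

For real matrices with standard dot products, the defining identity <Ax, y> = <x, A^* y> gives (Ax)^T y = x^T (A^*) y, i.e. x^T A^T y = x^T (A^*) y. Since this holds for all x, y, we must have A^* = A^T. Therefore
A^* =
[[-2, -2, -1],
 [2, -3, 2],
 [-3, 0, -1]].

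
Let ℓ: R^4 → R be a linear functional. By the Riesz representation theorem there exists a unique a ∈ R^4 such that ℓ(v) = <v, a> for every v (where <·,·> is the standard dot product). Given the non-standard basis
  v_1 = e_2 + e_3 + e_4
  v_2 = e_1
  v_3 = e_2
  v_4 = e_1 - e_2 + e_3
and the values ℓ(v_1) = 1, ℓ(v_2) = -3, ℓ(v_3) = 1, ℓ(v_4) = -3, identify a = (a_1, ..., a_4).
a = (-3, 1, 1, -1)

Write a = (a_1, ..., a_4) in the standard basis. For each basis vector v_i, ℓ(v_i) = <v_i, a> is a linear equation in the a_j's. Collect the n equations into a matrix system V a = ℓ, where row i of V is v_i (expressed in the standard basis). Since V is invertible (lower-triangular with 1s on the diagonal, up to permutation), solve by back-substitution:
  V =
[[0, 1, 1, 1],
 [1, 0, 0, 0],
 [0, 1, 0, 0],
 [1, -1, 1, 0]]
  V a = (1, -3, 1, -3)
Solving gives a = (-3, 1, 1, -1).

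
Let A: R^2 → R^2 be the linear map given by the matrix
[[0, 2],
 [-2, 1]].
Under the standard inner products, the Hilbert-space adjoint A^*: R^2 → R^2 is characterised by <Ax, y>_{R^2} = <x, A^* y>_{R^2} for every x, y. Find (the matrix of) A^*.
A^* = A^T =
[[0, -2],
 [2, 1]]

For real matrices with standard dot products, the defining identity <Ax, y> = <x, A^* y> gives (Ax)^T y = x^T (A^*) y, i.e. x^T A^T y = x^T (A^*) y. Since this holds for all x, y, we must have A^* = A^T. Therefore
A^* =
[[0, -2],
 [2, 1]].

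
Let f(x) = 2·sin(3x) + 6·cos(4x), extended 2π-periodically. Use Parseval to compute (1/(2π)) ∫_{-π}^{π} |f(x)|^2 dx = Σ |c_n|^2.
Σ |c_n|^2 = 20

Expand |f|^2 and use orthogonality of {sin(nx), cos(mx)} on [-π, π]:
  ∫_{-π}^{π} sin(nx)^2 dx = π, ∫ cos(mx)^2 dx = π, and cross terms integrate to 0.
So ∫_{-π}^{π} f(x)^2 dx = 2^2 · π + 6^2 · π = (4 + 36)π.
Divide by 2π: (4 + 36)/2 = 20.
By Parseval, this equals Σ |c_n|^2.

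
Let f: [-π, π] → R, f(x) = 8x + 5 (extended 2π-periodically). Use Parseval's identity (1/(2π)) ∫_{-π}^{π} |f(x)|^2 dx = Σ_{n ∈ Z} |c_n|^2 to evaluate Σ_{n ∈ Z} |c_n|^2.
Σ |c_n|^2 = 64π^2/3 + 25

Expand and integrate term by term over [-π, π]:
  ∫ (8x)^2 dx = 64·(2π^3/3); ∫ 2·8·(5)·x dx = 0 (odd integrand); ∫ 5^2 dx = 25·2π.
So (1/(2π)) ∫_{-π}^{π} (8x + 5)^2 dx = 64π^2/3 + 25 = 64π^2/3 + 25.
Parseval ⇒ Σ |c_n|^2 = 64π^2/3 + 25.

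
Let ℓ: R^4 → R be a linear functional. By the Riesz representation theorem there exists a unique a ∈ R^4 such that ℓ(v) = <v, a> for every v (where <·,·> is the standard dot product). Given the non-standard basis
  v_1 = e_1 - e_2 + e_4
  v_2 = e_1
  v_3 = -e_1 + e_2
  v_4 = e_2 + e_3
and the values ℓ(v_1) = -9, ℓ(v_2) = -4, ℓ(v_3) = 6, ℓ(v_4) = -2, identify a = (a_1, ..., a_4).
a = (-4, 2, -4, -3)

Write a = (a_1, ..., a_4) in the standard basis. For each basis vector v_i, ℓ(v_i) = <v_i, a> is a linear equation in the a_j's. Collect the n equations into a matrix system V a = ℓ, where row i of V is v_i (expressed in the standard basis). Since V is invertible (lower-triangular with 1s on the diagonal, up to permutation), solve by back-substitution:
  V =
[[1, -1, 0, 1],
 [1, 0, 0, 0],
 [-1, 1, 0, 0],
 [0, 1, 1, 0]]
  V a = (-9, -4, 6, -2)
Solving gives a = (-4, 2, -4, -3).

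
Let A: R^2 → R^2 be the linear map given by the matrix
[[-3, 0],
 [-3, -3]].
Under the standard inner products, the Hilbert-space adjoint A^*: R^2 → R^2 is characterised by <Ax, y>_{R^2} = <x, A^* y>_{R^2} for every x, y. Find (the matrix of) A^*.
A^* = A^T =
[[-3, -3],
 [0, -3]]

For real matrices with standard dot products, the defining identity <Ax, y> = <x, A^* y> gives (Ax)^T y = x^T (A^*) y, i.e. x^T A^T y = x^T (A^*) y. Since this holds for all x, y, we must have A^* = A^T. Therefore
A^* =
[[-3, -3],
 [0, -3]].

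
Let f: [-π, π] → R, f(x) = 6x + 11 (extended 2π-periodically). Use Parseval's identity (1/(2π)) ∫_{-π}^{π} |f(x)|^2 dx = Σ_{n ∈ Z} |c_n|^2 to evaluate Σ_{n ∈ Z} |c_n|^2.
Σ |c_n|^2 = 12π^2 + 121

Expand and integrate term by term over [-π, π]:
  ∫ (6x)^2 dx = 36·(2π^3/3); ∫ 2·6·(11)·x dx = 0 (odd integrand); ∫ 11^2 dx = 121·2π.
So (1/(2π)) ∫_{-π}^{π} (6x + 11)^2 dx = 36π^2/3 + 121 = 12π^2 + 121.
Parseval ⇒ Σ |c_n|^2 = 12π^2 + 121.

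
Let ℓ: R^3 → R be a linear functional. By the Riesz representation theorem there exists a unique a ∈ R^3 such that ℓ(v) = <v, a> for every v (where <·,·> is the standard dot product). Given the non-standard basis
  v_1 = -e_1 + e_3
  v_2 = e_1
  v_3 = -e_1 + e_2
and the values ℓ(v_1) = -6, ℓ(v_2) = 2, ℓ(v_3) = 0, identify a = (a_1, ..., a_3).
a = (2, 2, -4)

Write a = (a_1, ..., a_3) in the standard basis. For each basis vector v_i, ℓ(v_i) = <v_i, a> is a linear equation in the a_j's. Collect the n equations into a matrix system V a = ℓ, where row i of V is v_i (expressed in the standard basis). Since V is invertible (lower-triangular with 1s on the diagonal, up to permutation), solve by back-substitution:
  V =
[[-1, 0, 1],
 [1, 0, 0],
 [-1, 1, 0]]
  V a = (-6, 2, 0)
Solving gives a = (2, 2, -4).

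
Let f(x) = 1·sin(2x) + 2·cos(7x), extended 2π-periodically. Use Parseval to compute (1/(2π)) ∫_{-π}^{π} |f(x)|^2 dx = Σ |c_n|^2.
Σ |c_n|^2 = 5/2

Expand |f|^2 and use orthogonality of {sin(nx), cos(mx)} on [-π, π]:
  ∫_{-π}^{π} sin(nx)^2 dx = π, ∫ cos(mx)^2 dx = π, and cross terms integrate to 0.
So ∫_{-π}^{π} f(x)^2 dx = 1^2 · π + 2^2 · π = (1 + 4)π.
Divide by 2π: (1 + 4)/2 = 5/2.
By Parseval, this equals Σ |c_n|^2.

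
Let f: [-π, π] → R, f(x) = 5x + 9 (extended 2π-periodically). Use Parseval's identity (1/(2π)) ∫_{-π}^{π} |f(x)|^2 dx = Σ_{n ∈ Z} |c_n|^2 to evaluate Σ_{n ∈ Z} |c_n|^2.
Σ |c_n|^2 = 25π^2/3 + 81

Expand and integrate term by term over [-π, π]:
  ∫ (5x)^2 dx = 25·(2π^3/3); ∫ 2·5·(9)·x dx = 0 (odd integrand); ∫ 9^2 dx = 81·2π.
So (1/(2π)) ∫_{-π}^{π} (5x + 9)^2 dx = 25π^2/3 + 81 = 25π^2/3 + 81.
Parseval ⇒ Σ |c_n|^2 = 25π^2/3 + 81.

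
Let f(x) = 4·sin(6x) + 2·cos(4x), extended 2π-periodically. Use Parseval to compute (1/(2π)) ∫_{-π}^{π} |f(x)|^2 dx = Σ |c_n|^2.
Σ |c_n|^2 = 10

Expand |f|^2 and use orthogonality of {sin(nx), cos(mx)} on [-π, π]:
  ∫_{-π}^{π} sin(nx)^2 dx = π, ∫ cos(mx)^2 dx = π, and cross terms integrate to 0.
So ∫_{-π}^{π} f(x)^2 dx = 4^2 · π + 2^2 · π = (16 + 4)π.
Divide by 2π: (16 + 4)/2 = 10.
By Parseval, this equals Σ |c_n|^2.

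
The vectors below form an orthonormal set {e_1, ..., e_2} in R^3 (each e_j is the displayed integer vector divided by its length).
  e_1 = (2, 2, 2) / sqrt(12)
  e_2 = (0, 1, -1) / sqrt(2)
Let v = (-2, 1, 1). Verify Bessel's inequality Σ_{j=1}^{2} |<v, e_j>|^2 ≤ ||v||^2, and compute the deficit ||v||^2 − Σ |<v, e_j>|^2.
Σ |<v, e_j>|^2 = 0; ||v||^2 = 6; deficit = 6

Write each e_j = u_j / sqrt(<u_j, u_j>) where u_j is the displayed integer vector. Then <v, e_j> = <v, u_j> / sqrt(<u_j, u_j>), so |<v, e_j>|^2 = <v, u_j>^2 / <u_j, u_j>.
Coefficients: <v, e_1> = 0/sqrt(12), <v, e_2> = 0/sqrt(2).
Square and sum: Σ |<v, e_j>|^2 = 0.
Compute ||v||^2 = v·v = 6.
Deficit = 6 − 0 = 6 ≥ 0, confirming Bessel's inequality. (The deficit equals ||v − Σ <v,e_j> e_j||^2, the squared distance from v to span{e_j}.)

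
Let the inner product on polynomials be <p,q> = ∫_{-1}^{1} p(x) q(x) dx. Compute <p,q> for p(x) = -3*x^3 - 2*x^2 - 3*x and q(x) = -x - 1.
<p,q> = 68/15

Expand the product: p(x)·q(x) = 3*x^4 + 5*x^3 + 5*x^2 + 3*x.
∫_{-1}^{1} of each monomial x^k gives [2/(k+1) if k even, 0 if k odd]. Integrating term-by-term (or equivalently evaluating the antiderivative F(x) = 3*x^5/5 + 5*x^4/4 + 5*x^3/3 + 3*x^2/2 at the endpoints):
  F(1) − F(−1) = 301/60 − (29/60) = 68/15.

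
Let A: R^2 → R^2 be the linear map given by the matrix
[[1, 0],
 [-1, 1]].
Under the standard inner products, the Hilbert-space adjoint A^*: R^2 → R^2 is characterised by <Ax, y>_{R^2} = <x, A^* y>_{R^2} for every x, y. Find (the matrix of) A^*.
A^* = A^T =
[[1, -1],
 [0, 1]]

For real matrices with standard dot products, the defining identity <Ax, y> = <x, A^* y> gives (Ax)^T y = x^T (A^*) y, i.e. x^T A^T y = x^T (A^*) y. Since this holds for all x, y, we must have A^* = A^T. Therefore
A^* =
[[1, -1],
 [0, 1]].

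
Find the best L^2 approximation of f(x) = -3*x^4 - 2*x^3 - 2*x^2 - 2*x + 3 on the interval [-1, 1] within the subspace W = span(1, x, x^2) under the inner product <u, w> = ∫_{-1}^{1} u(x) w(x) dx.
g(x) = -32*x^2/7 - 16*x/5 + 114/35

The best approximation g ∈ W is the orthogonal projection of f onto W. Writing g = a_0 + a_1 x + a_2 x^2, the coefficients solve the normal equations G · a = b where
  G_{ij} = <φ_i, φ_j> and b_i = <f, φ_i>, with φ_0 = 1, φ_1 = x, φ_2 = x^2.
G =
  [2, 0, 2/3]
  [0, 2/3, 0]
  [2/3, 0, 2/5],
b = (52/15, -32/15, 12/35).
Solving gives a_0 = 114/35, a_1 = -16/5, a_2 = -32/7, so
  g(x) = -32*x^2/7 - 16*x/5 + 114/35.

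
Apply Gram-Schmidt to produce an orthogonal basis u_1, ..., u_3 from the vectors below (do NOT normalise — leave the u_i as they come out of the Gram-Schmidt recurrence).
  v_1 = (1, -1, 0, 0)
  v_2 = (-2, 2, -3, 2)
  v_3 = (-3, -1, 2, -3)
Orthogonal basis:
  u_1 = (1, -1, 0, 0)
  u_2 = (0, 0, -3, 2)
  u_3 = (-2, -2, -10/13, -15/13)

Apply the Gram-Schmidt recurrence
  u_1 = v_1
  u_i = v_i − Σ_{j<i} ((v_i · u_j) / (u_j · u_j)) · u_j.

Step by step this gives:
  u_1 = (1, -1, 0, 0)
  u_2 = (0, 0, -3, 2)
  u_3 = (-2, -2, -10/13, -15/13)

Orthogonality check:
  u_2 · u_1 = 0 (should be 0)
  u_3 · u_1 = 0 (should be 0)
  u_3 · u_2 = 0 (should be 0)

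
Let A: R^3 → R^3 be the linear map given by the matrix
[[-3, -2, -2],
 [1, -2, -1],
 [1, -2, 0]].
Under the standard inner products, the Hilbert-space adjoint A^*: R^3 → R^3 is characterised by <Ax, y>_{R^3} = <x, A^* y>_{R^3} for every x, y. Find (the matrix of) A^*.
A^* = A^T =
[[-3, 1, 1],
 [-2, -2, -2],
 [-2, -1, 0]]

For real matrices with standard dot products, the defining identity <Ax, y> = <x, A^* y> gives (Ax)^T y = x^T (A^*) y, i.e. x^T A^T y = x^T (A^*) y. Since this holds for all x, y, we must have A^* = A^T. Therefore
A^* =
[[-3, 1, 1],
 [-2, -2, -2],
 [-2, -1, 0]].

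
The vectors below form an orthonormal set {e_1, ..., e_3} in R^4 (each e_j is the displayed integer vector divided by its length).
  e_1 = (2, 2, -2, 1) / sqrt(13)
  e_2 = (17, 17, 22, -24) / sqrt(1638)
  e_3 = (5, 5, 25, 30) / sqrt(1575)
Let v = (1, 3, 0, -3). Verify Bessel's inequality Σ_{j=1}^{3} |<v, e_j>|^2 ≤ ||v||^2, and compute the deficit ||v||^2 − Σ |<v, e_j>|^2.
Σ |<v, e_j>|^2 = 17; ||v||^2 = 19; deficit = 2

Write each e_j = u_j / sqrt(<u_j, u_j>) where u_j is the displayed integer vector. Then <v, e_j> = <v, u_j> / sqrt(<u_j, u_j>), so |<v, e_j>|^2 = <v, u_j>^2 / <u_j, u_j>.
Coefficients: <v, e_1> = 5/sqrt(13), <v, e_2> = 140/sqrt(1638), <v, e_3> = -70/sqrt(1575).
Square and sum: Σ |<v, e_j>|^2 = 17.
Compute ||v||^2 = v·v = 19.
Deficit = 19 − 17 = 2 ≥ 0, confirming Bessel's inequality. (The deficit equals ||v − Σ <v,e_j> e_j||^2, the squared distance from v to span{e_j}.)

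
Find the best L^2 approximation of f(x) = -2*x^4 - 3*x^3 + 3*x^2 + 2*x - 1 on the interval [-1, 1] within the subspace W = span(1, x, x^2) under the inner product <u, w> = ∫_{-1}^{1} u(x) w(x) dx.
g(x) = 9*x^2/7 + x/5 - 29/35

The best approximation g ∈ W is the orthogonal projection of f onto W. Writing g = a_0 + a_1 x + a_2 x^2, the coefficients solve the normal equations G · a = b where
  G_{ij} = <φ_i, φ_j> and b_i = <f, φ_i>, with φ_0 = 1, φ_1 = x, φ_2 = x^2.
G =
  [2, 0, 2/3]
  [0, 2/3, 0]
  [2/3, 0, 2/5],
b = (-4/5, 2/15, -4/105).
Solving gives a_0 = -29/35, a_1 = 1/5, a_2 = 9/7, so
  g(x) = 9*x^2/7 + x/5 - 29/35.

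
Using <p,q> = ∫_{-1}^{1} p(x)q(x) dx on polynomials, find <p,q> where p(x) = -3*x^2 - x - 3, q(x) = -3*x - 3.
<p,q> = 26

Expand the product: p(x)·q(x) = 9*x^3 + 12*x^2 + 12*x + 9.
∫_{-1}^{1} of each monomial x^k gives [2/(k+1) if k even, 0 if k odd]. Integrating term-by-term (or equivalently evaluating the antiderivative F(x) = 9*x^4/4 + 4*x^3 + 6*x^2 + 9*x at the endpoints):
  F(1) − F(−1) = 85/4 − (-19/4) = 26.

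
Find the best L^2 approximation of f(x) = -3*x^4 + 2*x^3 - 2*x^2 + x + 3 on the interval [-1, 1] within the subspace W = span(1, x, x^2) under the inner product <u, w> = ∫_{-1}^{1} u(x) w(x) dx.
g(x) = -32*x^2/7 + 11*x/5 + 114/35

The best approximation g ∈ W is the orthogonal projection of f onto W. Writing g = a_0 + a_1 x + a_2 x^2, the coefficients solve the normal equations G · a = b where
  G_{ij} = <φ_i, φ_j> and b_i = <f, φ_i>, with φ_0 = 1, φ_1 = x, φ_2 = x^2.
G =
  [2, 0, 2/3]
  [0, 2/3, 0]
  [2/3, 0, 2/5],
b = (52/15, 22/15, 12/35).
Solving gives a_0 = 114/35, a_1 = 11/5, a_2 = -32/7, so
  g(x) = -32*x^2/7 + 11*x/5 + 114/35.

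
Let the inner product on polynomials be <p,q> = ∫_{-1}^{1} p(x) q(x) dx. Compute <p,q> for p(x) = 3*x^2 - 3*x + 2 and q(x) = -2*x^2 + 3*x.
<p,q> = -166/15

Expand the product: p(x)·q(x) = -6*x^4 + 15*x^3 - 13*x^2 + 6*x.
∫_{-1}^{1} of each monomial x^k gives [2/(k+1) if k even, 0 if k odd]. Integrating term-by-term (or equivalently evaluating the antiderivative F(x) = -6*x^5/5 + 15*x^4/4 - 13*x^3/3 + 3*x^2 at the endpoints):
  F(1) − F(−1) = 73/60 − (737/60) = -166/15.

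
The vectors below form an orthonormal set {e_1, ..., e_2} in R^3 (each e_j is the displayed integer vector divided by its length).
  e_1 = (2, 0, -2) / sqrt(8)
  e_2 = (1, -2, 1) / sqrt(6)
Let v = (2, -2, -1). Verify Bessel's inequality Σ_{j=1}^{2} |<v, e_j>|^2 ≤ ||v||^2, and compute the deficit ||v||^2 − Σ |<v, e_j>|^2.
Σ |<v, e_j>|^2 = 26/3; ||v||^2 = 9; deficit = 1/3

Write each e_j = u_j / sqrt(<u_j, u_j>) where u_j is the displayed integer vector. Then <v, e_j> = <v, u_j> / sqrt(<u_j, u_j>), so |<v, e_j>|^2 = <v, u_j>^2 / <u_j, u_j>.
Coefficients: <v, e_1> = 6/sqrt(8), <v, e_2> = 5/sqrt(6).
Square and sum: Σ |<v, e_j>|^2 = 26/3.
Compute ||v||^2 = v·v = 9.
Deficit = 9 − 26/3 = 1/3 ≥ 0, confirming Bessel's inequality. (The deficit equals ||v − Σ <v,e_j> e_j||^2, the squared distance from v to span{e_j}.)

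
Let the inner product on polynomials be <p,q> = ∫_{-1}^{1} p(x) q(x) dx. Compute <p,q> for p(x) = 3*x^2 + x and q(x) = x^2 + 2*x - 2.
<p,q> = -22/15

Expand the product: p(x)·q(x) = 3*x^4 + 7*x^3 - 4*x^2 - 2*x.
∫_{-1}^{1} of each monomial x^k gives [2/(k+1) if k even, 0 if k odd]. Integrating term-by-term (or equivalently evaluating the antiderivative F(x) = 3*x^5/5 + 7*x^4/4 - 4*x^3/3 - x^2 at the endpoints):
  F(1) − F(−1) = 1/60 − (89/60) = -22/15.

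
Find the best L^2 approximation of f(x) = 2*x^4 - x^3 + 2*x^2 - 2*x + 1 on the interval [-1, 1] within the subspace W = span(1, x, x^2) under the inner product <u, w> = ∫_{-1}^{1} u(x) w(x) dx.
g(x) = 26*x^2/7 - 13*x/5 + 29/35

The best approximation g ∈ W is the orthogonal projection of f onto W. Writing g = a_0 + a_1 x + a_2 x^2, the coefficients solve the normal equations G · a = b where
  G_{ij} = <φ_i, φ_j> and b_i = <f, φ_i>, with φ_0 = 1, φ_1 = x, φ_2 = x^2.
G =
  [2, 0, 2/3]
  [0, 2/3, 0]
  [2/3, 0, 2/5],
b = (62/15, -26/15, 214/105).
Solving gives a_0 = 29/35, a_1 = -13/5, a_2 = 26/7, so
  g(x) = 26*x^2/7 - 13*x/5 + 29/35.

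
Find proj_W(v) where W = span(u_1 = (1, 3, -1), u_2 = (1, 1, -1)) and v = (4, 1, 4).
proj_W(v) = (0, 1, 0)

Set up U = [u_1 | ... | u_2] ∈ R^(3×2). The projector onto W = col(U) is P = U (U^T U)^(-1) U^T.
Compute U^T U =
  [11, 5]
  [5, 3],
and U^T v = (3, 1).
Solve U^T U · c = U^T v for the coefficients: c = (1/2, -1/2). The projection is proj_W(v) = U c.
Check: (v - proj_W(v)) · u_1 = 0  (should be 0).
Check: (v - proj_W(v)) · u_2 = 0  (should be 0).
Result: proj_W(v) = (0, 1, 0).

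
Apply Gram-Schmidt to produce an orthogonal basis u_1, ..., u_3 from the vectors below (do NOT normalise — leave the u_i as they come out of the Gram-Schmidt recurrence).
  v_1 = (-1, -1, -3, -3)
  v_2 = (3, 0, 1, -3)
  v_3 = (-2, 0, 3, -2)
Orthogonal basis:
  u_1 = (-1, -1, -3, -3)
  u_2 = (63/20, 3/20, 29/20, -51/20)
  u_3 = (-137/53, -4/53, 138/53, -91/53)

Apply the Gram-Schmidt recurrence
  u_1 = v_1
  u_i = v_i − Σ_{j<i} ((v_i · u_j) / (u_j · u_j)) · u_j.

Step by step this gives:
  u_1 = (-1, -1, -3, -3)
  u_2 = (63/20, 3/20, 29/20, -51/20)
  u_3 = (-137/53, -4/53, 138/53, -91/53)

Orthogonality check:
  u_2 · u_1 = 0 (should be 0)
  u_3 · u_1 = 0 (should be 0)
  u_3 · u_2 = 0 (should be 0)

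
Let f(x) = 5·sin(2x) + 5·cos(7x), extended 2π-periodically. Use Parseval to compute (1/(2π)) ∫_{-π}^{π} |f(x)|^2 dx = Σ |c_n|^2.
Σ |c_n|^2 = 25

Expand |f|^2 and use orthogonality of {sin(nx), cos(mx)} on [-π, π]:
  ∫_{-π}^{π} sin(nx)^2 dx = π, ∫ cos(mx)^2 dx = π, and cross terms integrate to 0.
So ∫_{-π}^{π} f(x)^2 dx = 5^2 · π + 5^2 · π = (25 + 25)π.
Divide by 2π: (25 + 25)/2 = 25.
By Parseval, this equals Σ |c_n|^2.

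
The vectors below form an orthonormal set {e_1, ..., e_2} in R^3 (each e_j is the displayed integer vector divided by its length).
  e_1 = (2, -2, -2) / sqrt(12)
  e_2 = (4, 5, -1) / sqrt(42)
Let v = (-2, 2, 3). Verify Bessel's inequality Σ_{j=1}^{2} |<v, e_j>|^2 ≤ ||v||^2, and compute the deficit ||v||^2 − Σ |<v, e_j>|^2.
Σ |<v, e_j>|^2 = 229/14; ||v||^2 = 17; deficit = 9/14

Write each e_j = u_j / sqrt(<u_j, u_j>) where u_j is the displayed integer vector. Then <v, e_j> = <v, u_j> / sqrt(<u_j, u_j>), so |<v, e_j>|^2 = <v, u_j>^2 / <u_j, u_j>.
Coefficients: <v, e_1> = -14/sqrt(12), <v, e_2> = -1/sqrt(42).
Square and sum: Σ |<v, e_j>|^2 = 229/14.
Compute ||v||^2 = v·v = 17.
Deficit = 17 − 229/14 = 9/14 ≥ 0, confirming Bessel's inequality. (The deficit equals ||v − Σ <v,e_j> e_j||^2, the squared distance from v to span{e_j}.)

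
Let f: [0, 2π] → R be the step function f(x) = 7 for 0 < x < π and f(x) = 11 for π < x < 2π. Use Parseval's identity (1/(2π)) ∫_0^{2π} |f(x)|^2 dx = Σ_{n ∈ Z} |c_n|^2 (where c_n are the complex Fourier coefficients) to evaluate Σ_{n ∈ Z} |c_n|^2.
Σ |c_n|^2 = 85

Parseval equates the L^2 energy of f (normalised by 1/(2π)) with the ℓ^2 sum of its Fourier coefficients: (1/(2π)) ∫_0^{2π} |f|^2 = Σ |c_n|^2.
Compute the left side: (1/(2π)) [∫_0^π 7^2 dx + ∫_π^{2π} 11^2 dx] = (1/(2π)) · (49π + 121π) = (49 + 121)/2 = 85.
So Σ_{n ∈ Z} |c_n|^2 = 85.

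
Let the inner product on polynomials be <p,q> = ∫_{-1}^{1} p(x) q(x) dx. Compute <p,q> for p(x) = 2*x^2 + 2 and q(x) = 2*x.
<p,q> = 0

Expand the product: p(x)·q(x) = 4*x^3 + 4*x.
∫_{-1}^{1} of each monomial x^k gives [2/(k+1) if k even, 0 if k odd]. Integrating term-by-term (or equivalently evaluating the antiderivative F(x) = x^4 + 2*x^2 at the endpoints):
  F(1) − F(−1) = 3 − (3) = 0.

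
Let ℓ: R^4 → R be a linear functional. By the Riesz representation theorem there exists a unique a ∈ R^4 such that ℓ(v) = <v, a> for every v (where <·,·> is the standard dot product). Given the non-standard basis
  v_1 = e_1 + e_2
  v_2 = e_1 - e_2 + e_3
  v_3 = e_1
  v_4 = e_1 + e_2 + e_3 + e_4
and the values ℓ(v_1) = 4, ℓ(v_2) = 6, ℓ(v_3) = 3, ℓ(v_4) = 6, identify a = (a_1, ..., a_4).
a = (3, 1, 4, -2)

Write a = (a_1, ..., a_4) in the standard basis. For each basis vector v_i, ℓ(v_i) = <v_i, a> is a linear equation in the a_j's. Collect the n equations into a matrix system V a = ℓ, where row i of V is v_i (expressed in the standard basis). Since V is invertible (lower-triangular with 1s on the diagonal, up to permutation), solve by back-substitution:
  V =
[[1, 1, 0, 0],
 [1, -1, 1, 0],
 [1, 0, 0, 0],
 [1, 1, 1, 1]]
  V a = (4, 6, 3, 6)
Solving gives a = (3, 1, 4, -2).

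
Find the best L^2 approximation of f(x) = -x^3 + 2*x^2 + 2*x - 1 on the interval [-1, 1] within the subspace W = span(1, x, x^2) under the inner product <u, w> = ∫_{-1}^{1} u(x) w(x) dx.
g(x) = 2*x^2 + 7*x/5 - 1

The best approximation g ∈ W is the orthogonal projection of f onto W. Writing g = a_0 + a_1 x + a_2 x^2, the coefficients solve the normal equations G · a = b where
  G_{ij} = <φ_i, φ_j> and b_i = <f, φ_i>, with φ_0 = 1, φ_1 = x, φ_2 = x^2.
G =
  [2, 0, 2/3]
  [0, 2/3, 0]
  [2/3, 0, 2/5],
b = (-2/3, 14/15, 2/15).
Solving gives a_0 = -1, a_1 = 7/5, a_2 = 2, so
  g(x) = 2*x^2 + 7*x/5 - 1.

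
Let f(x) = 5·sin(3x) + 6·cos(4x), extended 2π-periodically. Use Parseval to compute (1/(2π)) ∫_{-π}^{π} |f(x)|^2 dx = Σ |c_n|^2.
Σ |c_n|^2 = 61/2

Expand |f|^2 and use orthogonality of {sin(nx), cos(mx)} on [-π, π]:
  ∫_{-π}^{π} sin(nx)^2 dx = π, ∫ cos(mx)^2 dx = π, and cross terms integrate to 0.
So ∫_{-π}^{π} f(x)^2 dx = 5^2 · π + 6^2 · π = (25 + 36)π.
Divide by 2π: (25 + 36)/2 = 61/2.
By Parseval, this equals Σ |c_n|^2.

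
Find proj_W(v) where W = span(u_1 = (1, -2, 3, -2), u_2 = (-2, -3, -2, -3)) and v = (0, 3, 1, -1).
proj_W(v) = (143/226, 102/113, 149/226, 102/113)

Set up U = [u_1 | ... | u_2] ∈ R^(4×2). The projector onto W = col(U) is P = U (U^T U)^(-1) U^T.
Compute U^T U =
  [18, 4]
  [4, 26],
and U^T v = (-1, -8).
Solve U^T U · c = U^T v for the coefficients: c = (3/226, -35/113). The projection is proj_W(v) = U c.
Check: (v - proj_W(v)) · u_1 = 0  (should be 0).
Check: (v - proj_W(v)) · u_2 = 0  (should be 0).
Result: proj_W(v) = (143/226, 102/113, 149/226, 102/113).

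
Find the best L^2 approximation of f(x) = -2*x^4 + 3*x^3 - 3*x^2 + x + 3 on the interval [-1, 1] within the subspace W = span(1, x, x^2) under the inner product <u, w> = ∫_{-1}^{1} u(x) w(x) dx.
g(x) = -33*x^2/7 + 14*x/5 + 111/35

The best approximation g ∈ W is the orthogonal projection of f onto W. Writing g = a_0 + a_1 x + a_2 x^2, the coefficients solve the normal equations G · a = b where
  G_{ij} = <φ_i, φ_j> and b_i = <f, φ_i>, with φ_0 = 1, φ_1 = x, φ_2 = x^2.
G =
  [2, 0, 2/3]
  [0, 2/3, 0]
  [2/3, 0, 2/5],
b = (16/5, 28/15, 8/35).
Solving gives a_0 = 111/35, a_1 = 14/5, a_2 = -33/7, so
  g(x) = -33*x^2/7 + 14*x/5 + 111/35.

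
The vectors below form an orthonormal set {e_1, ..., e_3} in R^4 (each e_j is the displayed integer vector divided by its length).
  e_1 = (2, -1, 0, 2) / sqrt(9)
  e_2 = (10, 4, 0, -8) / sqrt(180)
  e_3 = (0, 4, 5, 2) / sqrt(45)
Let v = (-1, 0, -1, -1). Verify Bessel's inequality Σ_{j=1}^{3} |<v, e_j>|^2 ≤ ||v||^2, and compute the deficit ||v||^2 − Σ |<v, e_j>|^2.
Σ |<v, e_j>|^2 = 26/9; ||v||^2 = 3; deficit = 1/9

Write each e_j = u_j / sqrt(<u_j, u_j>) where u_j is the displayed integer vector. Then <v, e_j> = <v, u_j> / sqrt(<u_j, u_j>), so |<v, e_j>|^2 = <v, u_j>^2 / <u_j, u_j>.
Coefficients: <v, e_1> = -4/sqrt(9), <v, e_2> = -2/sqrt(180), <v, e_3> = -7/sqrt(45).
Square and sum: Σ |<v, e_j>|^2 = 26/9.
Compute ||v||^2 = v·v = 3.
Deficit = 3 − 26/9 = 1/9 ≥ 0, confirming Bessel's inequality. (The deficit equals ||v − Σ <v,e_j> e_j||^2, the squared distance from v to span{e_j}.)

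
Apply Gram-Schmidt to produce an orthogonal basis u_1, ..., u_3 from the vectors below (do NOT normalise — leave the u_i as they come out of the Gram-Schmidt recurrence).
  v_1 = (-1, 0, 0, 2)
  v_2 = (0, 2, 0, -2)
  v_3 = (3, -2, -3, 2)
Orthogonal basis:
  u_1 = (-1, 0, 0, 2)
  u_2 = (-4/5, 2, 0, -2/5)
  u_3 = (2, 1, -3, 1)

Apply the Gram-Schmidt recurrence
  u_1 = v_1
  u_i = v_i − Σ_{j<i} ((v_i · u_j) / (u_j · u_j)) · u_j.

Step by step this gives:
  u_1 = (-1, 0, 0, 2)
  u_2 = (-4/5, 2, 0, -2/5)
  u_3 = (2, 1, -3, 1)

Orthogonality check:
  u_2 · u_1 = 0 (should be 0)
  u_3 · u_1 = 0 (should be 0)
  u_3 · u_2 = 0 (should be 0)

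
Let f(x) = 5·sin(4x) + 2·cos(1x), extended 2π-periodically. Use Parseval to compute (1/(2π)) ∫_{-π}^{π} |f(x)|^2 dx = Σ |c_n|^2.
Σ |c_n|^2 = 29/2

Expand |f|^2 and use orthogonality of {sin(nx), cos(mx)} on [-π, π]:
  ∫_{-π}^{π} sin(nx)^2 dx = π, ∫ cos(mx)^2 dx = π, and cross terms integrate to 0.
So ∫_{-π}^{π} f(x)^2 dx = 5^2 · π + 2^2 · π = (25 + 4)π.
Divide by 2π: (25 + 4)/2 = 29/2.
By Parseval, this equals Σ |c_n|^2.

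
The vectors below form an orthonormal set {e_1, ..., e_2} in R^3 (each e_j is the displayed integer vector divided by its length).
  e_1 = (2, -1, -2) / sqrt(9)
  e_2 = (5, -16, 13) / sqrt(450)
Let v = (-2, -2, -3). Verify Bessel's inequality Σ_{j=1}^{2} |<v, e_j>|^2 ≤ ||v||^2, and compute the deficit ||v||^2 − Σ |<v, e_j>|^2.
Σ |<v, e_j>|^2 = 121/50; ||v||^2 = 17; deficit = 729/50

Write each e_j = u_j / sqrt(<u_j, u_j>) where u_j is the displayed integer vector. Then <v, e_j> = <v, u_j> / sqrt(<u_j, u_j>), so |<v, e_j>|^2 = <v, u_j>^2 / <u_j, u_j>.
Coefficients: <v, e_1> = 4/sqrt(9), <v, e_2> = -17/sqrt(450).
Square and sum: Σ |<v, e_j>|^2 = 121/50.
Compute ||v||^2 = v·v = 17.
Deficit = 17 − 121/50 = 729/50 ≥ 0, confirming Bessel's inequality. (The deficit equals ||v − Σ <v,e_j> e_j||^2, the squared distance from v to span{e_j}.)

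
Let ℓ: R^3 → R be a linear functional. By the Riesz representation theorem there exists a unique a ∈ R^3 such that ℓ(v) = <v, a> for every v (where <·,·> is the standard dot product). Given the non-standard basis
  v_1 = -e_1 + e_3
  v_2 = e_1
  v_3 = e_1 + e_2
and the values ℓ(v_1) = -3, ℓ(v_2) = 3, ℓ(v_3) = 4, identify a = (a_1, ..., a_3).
a = (3, 1, 0)

Write a = (a_1, ..., a_3) in the standard basis. For each basis vector v_i, ℓ(v_i) = <v_i, a> is a linear equation in the a_j's. Collect the n equations into a matrix system V a = ℓ, where row i of V is v_i (expressed in the standard basis). Since V is invertible (lower-triangular with 1s on the diagonal, up to permutation), solve by back-substitution:
  V =
[[-1, 0, 1],
 [1, 0, 0],
 [1, 1, 0]]
  V a = (-3, 3, 4)
Solving gives a = (3, 1, 0).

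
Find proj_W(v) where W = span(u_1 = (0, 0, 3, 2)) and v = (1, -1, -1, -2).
proj_W(v) = (0, 0, -21/13, -14/13)

Set up U = [u_1 | ... | u_1] ∈ R^(4×1). The projector onto W = col(U) is P = U (U^T U)^(-1) U^T.
Compute U^T U =
  [13],
and U^T v = (-7).
Solve U^T U · c = U^T v for the coefficients: c = (-7/13). The projection is proj_W(v) = U c.
Check: (v - proj_W(v)) · u_1 = 0  (should be 0).
Result: proj_W(v) = (0, 0, -21/13, -14/13).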